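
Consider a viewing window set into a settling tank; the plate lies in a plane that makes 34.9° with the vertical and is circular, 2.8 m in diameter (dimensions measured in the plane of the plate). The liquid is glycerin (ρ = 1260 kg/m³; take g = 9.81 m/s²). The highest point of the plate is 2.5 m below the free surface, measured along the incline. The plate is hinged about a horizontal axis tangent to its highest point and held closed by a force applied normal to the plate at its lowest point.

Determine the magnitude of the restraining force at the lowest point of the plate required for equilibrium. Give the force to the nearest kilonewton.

P ≈ 133 kN

γ = ρg = 1260 × 9.81 / 1000 = 12.3606 kN/m³.
The plate makes 34.9° with the vertical, i.e. θ = 90° − 34.9° = 55.1° to the horizontal. Measuring y along the incline from the free-surface line, vertical depth h = y·sinθ with sinθ = 0.820152.
The centroid is at the centre, 1.4 m below the top of the plate, so y_c = 2.5 + 1.4 = 3.9 m and h_c = 3.9 × 0.820152 = 3.19859 m.
A = π(1.4)² = 6.15752 m².
Resultant F = γ·h_c·A = 12.3606 × 3.19859 × 6.15752 = 243.447 kN.
I_c = πr⁴/4 = π × 1.4⁴/4 = 3.01719 m⁴.
Centre of pressure: y_p = y_c + I_c/(y_c·A) = 3.9 + 3.01719/(3.9 × 6.15752) = 3.9 + 0.125641 = 4.02564 m along the plane.
The resultant acts 1.4 + 0.125641 = 1.52564 m (along the plate) below the hinge at the top edge, so the moment about the hinge is M = F × 1.52564 = 243.447 × 1.52564 = 371.412 kN·m.
A normal force at the bottom, 2.8 m from the hinge, must supply this moment: P = 371.412/2.8 = 132.647 kN.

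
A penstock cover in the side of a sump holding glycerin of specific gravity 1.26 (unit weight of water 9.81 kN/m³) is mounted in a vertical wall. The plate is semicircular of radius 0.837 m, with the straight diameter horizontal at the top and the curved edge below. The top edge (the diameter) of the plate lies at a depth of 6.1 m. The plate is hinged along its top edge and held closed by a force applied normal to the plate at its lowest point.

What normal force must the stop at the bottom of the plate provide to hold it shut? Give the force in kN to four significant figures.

γ = 1.26 × 9.81 = 12.3606 kN/m³.
The centroid of a semicircle lies 4r/(3π) = 0.355234 m from the diameter, here below the top edge, so the centroid depth is h_c = 6.1 + 0.355234 = 6.45523 m.
A = πr²/2 = π × 0.837²/2 = 1.10045 m².
Resultant F = γ·h_c·A = 12.3606 × 6.45523 × 1.10045 = 87.8055 kN.
I_c = (π/8 − 8/(9π))·r⁴ = 0.109757 × 0.837⁴ = 0.0538684 m⁴.
Centre of pressure: y_p = y_c + I_c/(y_c·A) = 6.45523 + 0.0538684/(6.45523 × 1.10045) = 6.45523 + 0.00758319 = 6.46281 m along the plane.
The resultant acts 0.355234 + 0.00758319 = 0.362817 m (along the plate) below the hinge at the top edge, so the moment about the hinge is M = F × 0.362817 = 87.8055 × 0.362817 = 31.8573 kN·m.
A normal force at the bottom, 0.837 m from the hinge, must supply this moment: P = 31.8573/0.837 = 38.0613 kN.

P ≈ 38.06 kN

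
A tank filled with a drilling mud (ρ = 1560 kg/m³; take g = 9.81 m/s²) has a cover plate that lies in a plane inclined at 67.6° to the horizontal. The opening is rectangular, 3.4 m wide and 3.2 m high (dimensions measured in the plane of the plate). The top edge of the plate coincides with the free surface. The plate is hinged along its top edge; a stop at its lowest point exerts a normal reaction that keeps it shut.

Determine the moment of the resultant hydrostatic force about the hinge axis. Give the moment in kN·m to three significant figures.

M ≈ 525 kN·m

γ = ρg = 1560 × 9.81 / 1000 = 15.3036 kN/m³.
Let θ = 67.6° be the plate's angle to the horizontal; measure y along the incline from where the plane meets the free surface. Vertical depth h = y·sinθ with sinθ = 0.924546.
The centroid lies 3.2/2 = 1.6 m below the top edge, so y_c = 1.6 m and h_c = 1.6 × 0.924546 = 1.47927 m.
A = 3.4 × 3.2 = 10.88 m².
Resultant F = γ·h_c·A = 15.3036 × 1.47927 × 10.88 = 246.303 kN.
I_c = b·h³/12 = 3.4 × 3.2³/12 = 9.28427 m⁴.
Centre of pressure: y_p = y_c + I_c/(y_c·A) = 1.6 + 9.28427/(1.6 × 10.88) = 1.6 + 0.533334 = 2.13333 m along the plane.
The resultant acts 1.6 + 0.533334 = 2.13333 m (along the plate) below the hinge at the top edge, so the moment about the hinge is M = F × 2.13333 = 246.303 × 2.13333 = 525.446 kN·m.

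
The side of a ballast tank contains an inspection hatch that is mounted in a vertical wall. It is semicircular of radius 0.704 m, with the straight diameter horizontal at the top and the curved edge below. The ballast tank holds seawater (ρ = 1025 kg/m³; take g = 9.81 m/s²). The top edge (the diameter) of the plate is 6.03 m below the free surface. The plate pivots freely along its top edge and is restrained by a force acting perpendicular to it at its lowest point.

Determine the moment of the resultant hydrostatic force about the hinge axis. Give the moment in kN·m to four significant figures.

γ = ρg = 1025 × 9.81 / 1000 = 10.05525 kN/m³.
The centroid of a semicircle lies 4r/(3π) = 0.298787 m from the diameter, here below the top edge, so the centroid depth is h_c = 6.03 + 0.298787 = 6.32879 m.
A = πr²/2 = π × 0.704²/2 = 0.778512 m².
Resultant F = γ·h_c·A = 10.05525 × 6.32879 × 0.778512 = 49.5426 kN.
I_c = (π/8 − 8/(9π))·r⁴ = 0.109757 × 0.704⁴ = 0.0269602 m⁴.
Centre of pressure: y_p = y_c + I_c/(y_c·A) = 6.32879 + 0.0269602/(6.32879 × 0.778512) = 6.32879 + 0.00547189 = 6.33426 m along the plane.
The resultant acts 0.298787 + 0.00547189 = 0.304259 m (along the plate) below the hinge at the top edge, so the moment about the hinge is M = F × 0.304259 = 49.5426 × 0.304259 = 15.0738 kN·m.

M ≈ 15.07 kN·m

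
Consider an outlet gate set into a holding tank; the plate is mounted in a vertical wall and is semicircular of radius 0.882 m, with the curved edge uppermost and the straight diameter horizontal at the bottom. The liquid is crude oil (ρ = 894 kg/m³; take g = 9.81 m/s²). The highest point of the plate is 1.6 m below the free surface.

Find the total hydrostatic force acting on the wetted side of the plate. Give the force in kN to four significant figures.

γ = ρg = 894 × 9.81 / 1000 = 8.77014 kN/m³.
The centroid lies 4r/(3π) = 0.374332 m above the diameter, so r − 4r/(3π) = 0.882 − 0.374332 = 0.507668 m below the topmost point, so the centroid depth is h_c = 1.6 + 0.507668 = 2.10767 m.
A = πr²/2 = π × 0.882²/2 = 1.22196 m².
Resultant F = γ·h_c·A = 8.77014 × 2.10767 × 1.22196 = 22.5874 kN.

F ≈ 22.59 kN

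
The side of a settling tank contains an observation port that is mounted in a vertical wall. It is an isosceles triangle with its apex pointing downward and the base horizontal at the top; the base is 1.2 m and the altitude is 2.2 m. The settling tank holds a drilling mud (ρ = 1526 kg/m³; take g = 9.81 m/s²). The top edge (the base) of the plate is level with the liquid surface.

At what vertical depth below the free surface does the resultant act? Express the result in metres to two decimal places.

γ = ρg = 1526 × 9.81 / 1000 = 14.97006 kN/m³.
With the apex down, the centroid sits h/3 = 2.2/3 = 0.733333 m below the base (the top edge), so the centroid depth is h_c = 0.733333 m.
A = ½ × 1.2 × 2.2 = 1.32 m².
Resultant F = γ·h_c·A = 14.97006 × 0.733333 × 1.32 = 14.491 kN.
I_c = b·h³/36 = 1.2 × 2.2³/36 = 0.354933 m⁴.
Centre of pressure: y_p = y_c + I_c/(y_c·A) = 0.733333 + 0.354933/(0.733333 × 1.32) = 0.733333 + 0.366666 = 1.1 m along the plane.

h_p = 1.10 m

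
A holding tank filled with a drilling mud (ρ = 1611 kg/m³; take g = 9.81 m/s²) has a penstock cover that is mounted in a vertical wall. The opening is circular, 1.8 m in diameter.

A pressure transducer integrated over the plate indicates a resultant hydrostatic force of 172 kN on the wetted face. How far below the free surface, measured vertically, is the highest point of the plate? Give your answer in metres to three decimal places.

d_top ≈ 3.377 m

γ = ρg = 1611 × 9.81 / 1000 = 15.80391 kN/m³.
A = π(0.9)² = 2.54469 m².
From F = γ·h_c·A, the centroid depth is h_c = 172/(15.80391 × 2.54469) = 4.2769 m.
The centroid is at the centre, 0.9 m below the top of the plate, so the highest point sits at h_top = 4.2769 − 0.9 = 3.3769 m below the surface.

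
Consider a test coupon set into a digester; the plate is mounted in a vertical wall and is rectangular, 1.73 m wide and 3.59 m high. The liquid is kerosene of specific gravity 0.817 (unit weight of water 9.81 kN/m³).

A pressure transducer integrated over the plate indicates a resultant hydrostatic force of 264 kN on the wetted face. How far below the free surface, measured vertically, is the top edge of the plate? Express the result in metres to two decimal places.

γ = 0.817 × 9.81 = 8.01477 kN/m³.
A = 1.73 × 3.59 = 6.2107 m².
From F = γ·h_c·A, the centroid depth is h_c = 264/(8.01477 × 6.2107) = 5.30362 m.
The centroid lies 3.59/2 = 1.795 m below the top edge, so the top edge sits at h_top = 5.30362 − 1.795 = 3.50862 m below the surface.

d_top ≈ 3.51 m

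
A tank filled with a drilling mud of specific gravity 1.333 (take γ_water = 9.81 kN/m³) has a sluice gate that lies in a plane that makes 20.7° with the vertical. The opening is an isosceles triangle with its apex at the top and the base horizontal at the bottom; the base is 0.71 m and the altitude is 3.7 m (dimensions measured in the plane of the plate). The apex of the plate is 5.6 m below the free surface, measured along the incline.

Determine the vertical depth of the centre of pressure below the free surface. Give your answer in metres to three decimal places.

γ = 1.333 × 9.81 = 13.07673 kN/m³.
The plate makes 20.7° with the vertical, i.e. θ = 90° − 20.7° = 69.3° to the horizontal. Measuring y along the incline from the free-surface line, vertical depth h = y·sinθ with sinθ = 0.935444.
With the apex up, the centroid sits 2h/3 = 2 × 3.7/3 = 2.46667 m below the apex, so y_c = 5.6 + 2.46667 = 8.06667 m and h_c = 8.06667 × 0.935444 = 7.54592 m.
A = ½ × 0.71 × 3.7 = 1.3135 m².
Resultant F = γ·h_c·A = 13.07673 × 7.54592 × 1.3135 = 129.611 kN.
I_c = b·h³/36 = 0.71 × 3.7³/36 = 0.99899 m⁴.
Centre of pressure: y_p = y_c + I_c/(y_c·A) = 8.06667 + 0.99899/(8.06667 × 1.3135) = 8.06667 + 0.0942837 = 8.16095 m along the plane.
Vertically, h_p = y_p·sinθ = 8.16095 × 0.935444 = 7.63411 m.

h_p = 7.634 m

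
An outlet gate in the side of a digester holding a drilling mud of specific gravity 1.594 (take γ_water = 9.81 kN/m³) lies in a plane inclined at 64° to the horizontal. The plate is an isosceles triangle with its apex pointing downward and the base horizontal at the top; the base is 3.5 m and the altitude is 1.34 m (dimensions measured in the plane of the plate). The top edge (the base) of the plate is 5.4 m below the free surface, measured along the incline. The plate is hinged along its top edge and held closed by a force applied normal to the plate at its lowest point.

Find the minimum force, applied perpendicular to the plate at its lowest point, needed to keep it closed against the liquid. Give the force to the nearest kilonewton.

γ = 1.594 × 9.81 = 15.63714 kN/m³.
Let θ = 64° be the plate's angle to the horizontal; measure y along the incline from where the plane meets the free surface. Vertical depth h = y·sinθ with sinθ = 0.898794.
With the apex down, the centroid sits h/3 = 1.34/3 = 0.446667 m below the base (the top edge), so y_c = 5.4 + 0.446667 = 5.84667 m and h_c = 5.84667 × 0.898794 = 5.25495 m.
A = ½ × 3.5 × 1.34 = 2.345 m².
Resultant F = γ·h_c·A = 15.63714 × 5.25495 × 2.345 = 192.694 kN.
I_c = b·h³/36 = 3.5 × 1.34³/36 = 0.233927 m⁴.
Centre of pressure: y_p = y_c + I_c/(y_c·A) = 5.84667 + 0.233927/(5.84667 × 2.345) = 5.84667 + 0.017062 = 5.86373 m along the plane.
The resultant acts 0.446667 + 0.017062 = 0.463729 m (along the plate) below the hinge at the top edge, so the moment about the hinge is M = F × 0.463729 = 192.694 × 0.463729 = 89.3578 kN·m.
A normal force at the bottom, 1.34 m from the hinge, must supply this moment: P = 89.3578/1.34 = 66.6849 kN.

P ≈ 67 kN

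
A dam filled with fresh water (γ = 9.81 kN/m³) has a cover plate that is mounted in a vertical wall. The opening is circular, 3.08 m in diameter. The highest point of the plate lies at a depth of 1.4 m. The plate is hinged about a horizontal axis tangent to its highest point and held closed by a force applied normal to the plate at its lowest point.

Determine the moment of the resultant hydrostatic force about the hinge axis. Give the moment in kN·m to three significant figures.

γ = 9.81 kN/m³.
The centroid is at the centre, 1.54 m below the top of the plate, so the centroid depth is h_c = 1.4 + 1.54 = 2.94 m.
A = π(1.54)² = 7.4506 m².
Resultant F = γ·h_c·A = 9.81 × 2.94 × 7.4506 = 214.886 kN.
I_c = πr⁴/4 = π × 1.54⁴/4 = 4.41746 m⁴.
Centre of pressure: y_p = y_c + I_c/(y_c·A) = 2.94 + 4.41746/(2.94 × 7.4506) = 2.94 + 0.201667 = 3.14167 m along the plane.
The resultant acts 1.54 + 0.201667 = 1.74167 m (along the plate) below the hinge at the top edge, so the moment about the hinge is M = F × 1.74167 = 214.886 × 1.74167 = 374.26 kN·m.

M ≈ 374 kN·m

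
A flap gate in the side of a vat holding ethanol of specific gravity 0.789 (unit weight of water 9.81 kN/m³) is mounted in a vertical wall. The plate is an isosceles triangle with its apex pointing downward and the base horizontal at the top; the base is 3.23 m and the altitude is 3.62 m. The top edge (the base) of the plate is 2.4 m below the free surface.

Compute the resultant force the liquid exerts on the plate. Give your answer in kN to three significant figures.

γ = 0.789 × 9.81 = 7.74009 kN/m³.
With the apex down, the centroid sits h/3 = 3.62/3 = 1.20667 m below the base (the top edge), so the centroid depth is h_c = 2.4 + 1.20667 = 3.60667 m.
A = ½ × 3.23 × 3.62 = 5.8463 m².
Resultant F = γ·h_c·A = 7.74009 × 3.60667 × 5.8463 = 163.205 kN.

F ≈ 163 kN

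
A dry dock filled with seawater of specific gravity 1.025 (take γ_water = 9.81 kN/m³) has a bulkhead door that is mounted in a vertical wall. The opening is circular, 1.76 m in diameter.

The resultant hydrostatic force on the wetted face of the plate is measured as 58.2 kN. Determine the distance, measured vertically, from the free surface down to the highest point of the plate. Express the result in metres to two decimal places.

γ = 1.025 × 9.81 = 10.05525 kN/m³.
A = π(0.88)² = 2.43285 m².
From F = γ·h_c·A, the centroid depth is h_c = 58.2/(10.05525 × 2.43285) = 2.37911 m.
The centroid is at the centre, 0.88 m below the top of the plate, so the highest point sits at h_top = 2.37911 − 0.88 = 1.49911 m below the surface.

d_top ≈ 1.50 m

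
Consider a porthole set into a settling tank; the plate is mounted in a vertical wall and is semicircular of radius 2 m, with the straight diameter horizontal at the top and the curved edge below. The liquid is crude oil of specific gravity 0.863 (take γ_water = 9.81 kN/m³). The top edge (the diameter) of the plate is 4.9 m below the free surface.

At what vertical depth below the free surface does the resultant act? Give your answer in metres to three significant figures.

γ = 0.863 × 9.81 = 8.46603 kN/m³.
The centroid of a semicircle lies 4r/(3π) = 0.848826 m from the diameter, here below the top edge, so the centroid depth is h_c = 4.9 + 0.848826 = 5.74883 m.
A = πr²/2 = π × 2²/2 = 6.28319 m².
Resultant F = γ·h_c·A = 8.46603 × 5.74883 × 6.28319 = 305.801 kN.
I_c = (π/8 − 8/(9π))·r⁴ = 0.109757 × 2⁴ = 1.75611 m⁴.
Centre of pressure: y_p = y_c + I_c/(y_c·A) = 5.74883 + 1.75611/(5.74883 × 6.28319) = 5.74883 + 0.0486174 = 5.79745 m along the plane.

h_p = 5.80 m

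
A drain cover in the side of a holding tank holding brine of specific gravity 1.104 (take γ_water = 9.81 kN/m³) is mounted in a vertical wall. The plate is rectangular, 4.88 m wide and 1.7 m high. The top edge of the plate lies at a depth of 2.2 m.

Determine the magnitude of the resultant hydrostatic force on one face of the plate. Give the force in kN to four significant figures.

γ = 1.104 × 9.81 = 10.83024 kN/m³.
The centroid lies 1.7/2 = 0.85 m below the top edge, so the centroid depth is h_c = 2.2 + 0.85 = 3.05 m.
A = 4.88 × 1.7 = 8.296 m².
Resultant F = γ·h_c·A = 10.83024 × 3.05 × 8.296 = 274.035 kN.

F ≈ 274.0 kN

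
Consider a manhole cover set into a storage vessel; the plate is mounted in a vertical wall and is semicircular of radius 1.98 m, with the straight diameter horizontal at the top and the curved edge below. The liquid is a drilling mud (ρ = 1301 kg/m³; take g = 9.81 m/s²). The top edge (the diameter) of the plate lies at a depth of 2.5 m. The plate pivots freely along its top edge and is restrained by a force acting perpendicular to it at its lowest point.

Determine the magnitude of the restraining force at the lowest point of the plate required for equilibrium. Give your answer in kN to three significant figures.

P ≈ 122 kN

γ = ρg = 1301 × 9.81 / 1000 = 12.76281 kN/m³.
The centroid of a semicircle lies 4r/(3π) = 0.840338 m from the diameter, here below the top edge, so the centroid depth is h_c = 2.5 + 0.840338 = 3.34034 m.
A = πr²/2 = π × 1.98²/2 = 6.15815 m².
Resultant F = γ·h_c·A = 12.76281 × 3.34034 × 6.15815 = 262.535 kN.
I_c = (π/8 − 8/(9π))·r⁴ = 0.109757 × 1.98⁴ = 1.68691 m⁴.
Centre of pressure: y_p = y_c + I_c/(y_c·A) = 3.34034 + 1.68691/(3.34034 × 6.15815) = 3.34034 + 0.082007 = 3.42235 m along the plane.
The resultant acts 0.840338 + 0.082007 = 0.922345 m (along the plate) below the hinge at the top edge, so the moment about the hinge is M = F × 0.922345 = 262.535 × 0.922345 = 242.148 kN·m.
A normal force at the bottom, 1.98 m from the hinge, must supply this moment: P = 242.148/1.98 = 122.297 kN.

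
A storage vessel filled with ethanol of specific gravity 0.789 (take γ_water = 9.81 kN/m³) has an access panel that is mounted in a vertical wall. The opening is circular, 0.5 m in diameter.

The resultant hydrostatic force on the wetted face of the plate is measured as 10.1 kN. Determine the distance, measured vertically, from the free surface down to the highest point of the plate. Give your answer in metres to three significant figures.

d_top ≈ 6.40 m

γ = 0.789 × 9.81 = 7.74009 kN/m³.
A = π(0.25)² = 0.19635 m².
From F = γ·h_c·A, the centroid depth is h_c = 10.1/(7.74009 × 0.19635) = 6.64576 m.
The centroid is at the centre, 0.25 m below the top of the plate, so the highest point sits at h_top = 6.64576 − 0.25 = 6.39576 m below the surface.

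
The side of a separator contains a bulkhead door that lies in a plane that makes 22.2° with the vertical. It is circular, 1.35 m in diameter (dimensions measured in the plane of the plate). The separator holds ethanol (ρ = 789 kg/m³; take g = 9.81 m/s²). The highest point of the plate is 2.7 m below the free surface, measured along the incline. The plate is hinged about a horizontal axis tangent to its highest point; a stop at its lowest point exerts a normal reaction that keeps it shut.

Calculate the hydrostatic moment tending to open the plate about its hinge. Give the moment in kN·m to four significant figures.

M ≈ 24.54 kN·m

γ = ρg = 789 × 9.81 / 1000 = 7.74009 kN/m³.
The plate makes 22.2° with the vertical, i.e. θ = 90° − 22.2° = 67.8° to the horizontal. Measuring y along the incline from the free-surface line, vertical depth h = y·sinθ with sinθ = 0.925871.
The centroid is at the centre, 0.675 m below the top of the plate, so y_c = 2.7 + 0.675 = 3.375 m and h_c = 3.375 × 0.925871 = 3.12481 m.
A = π(0.675)² = 1.43139 m².
Resultant F = γ·h_c·A = 7.74009 × 3.12481 × 1.43139 = 34.62 kN.
I_c = πr⁴/4 = π × 0.675⁴/4 = 0.163044 m⁴.
Centre of pressure: y_p = y_c + I_c/(y_c·A) = 3.375 + 0.163044/(3.375 × 1.43139) = 3.375 + 0.0337499 = 3.40875 m along the plane.
The resultant acts 0.675 + 0.0337499 = 0.70875 m (along the plate) below the hinge at the top edge, so the moment about the hinge is M = F × 0.70875 = 34.62 × 0.70875 = 24.5369 kN·m.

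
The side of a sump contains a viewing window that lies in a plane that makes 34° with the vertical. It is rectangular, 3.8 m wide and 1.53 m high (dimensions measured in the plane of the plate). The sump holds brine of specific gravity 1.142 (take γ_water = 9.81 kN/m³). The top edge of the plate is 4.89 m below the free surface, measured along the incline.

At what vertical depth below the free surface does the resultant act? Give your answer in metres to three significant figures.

γ = 1.142 × 9.81 = 11.20302 kN/m³.
The plate makes 34° with the vertical, i.e. θ = 90° − 34° = 56° to the horizontal. Measuring y along the incline from the free-surface line, vertical depth h = y·sinθ with sinθ = 0.829038.
The centroid lies 1.53/2 = 0.765 m below the top edge, so y_c = 4.89 + 0.765 = 5.655 m and h_c = 5.655 × 0.829038 = 4.68821 m.
A = 3.8 × 1.53 = 5.814 m².
Resultant F = γ·h_c·A = 11.20302 × 4.68821 × 5.814 = 305.364 kN.
I_c = b·h³/12 = 3.8 × 1.53³/12 = 1.13417 m⁴.
Centre of pressure: y_p = y_c + I_c/(y_c·A) = 5.655 + 1.13417/(5.655 × 5.814) = 5.655 + 0.0344961 = 5.6895 m along the plane.
Vertically, h_p = y_p·sinθ = 5.6895 × 0.829038 = 4.71681 m.

h_p = 4.72 m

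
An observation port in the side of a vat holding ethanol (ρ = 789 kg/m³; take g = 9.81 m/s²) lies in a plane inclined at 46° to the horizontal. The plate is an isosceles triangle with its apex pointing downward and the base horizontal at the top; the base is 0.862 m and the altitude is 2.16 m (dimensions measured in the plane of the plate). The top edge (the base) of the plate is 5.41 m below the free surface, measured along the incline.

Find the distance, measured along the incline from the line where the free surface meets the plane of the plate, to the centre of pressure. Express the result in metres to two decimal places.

y_p = 6.17 m

γ = ρg = 789 × 9.81 / 1000 = 7.74009 kN/m³.
Let θ = 46° be the plate's angle to the horizontal; measure y along the incline from where the plane meets the free surface. Vertical depth h = y·sinθ with sinθ = 0.719340.
With the apex down, the centroid sits h/3 = 2.16/3 = 0.72 m below the base (the top edge), so y_c = 5.41 + 0.72 = 6.13 m and h_c = 6.13 × 0.719340 = 4.40955 m.
A = ½ × 0.862 × 2.16 = 0.93096 m².
Resultant F = γ·h_c·A = 7.74009 × 4.40955 × 0.93096 = 31.774 kN.
I_c = b·h³/36 = 0.862 × 2.16³/36 = 0.241305 m⁴.
Centre of pressure: y_p = y_c + I_c/(y_c·A) = 6.13 + 0.241305/(6.13 × 0.93096) = 6.13 + 0.0422839 = 6.17228 m along the plane.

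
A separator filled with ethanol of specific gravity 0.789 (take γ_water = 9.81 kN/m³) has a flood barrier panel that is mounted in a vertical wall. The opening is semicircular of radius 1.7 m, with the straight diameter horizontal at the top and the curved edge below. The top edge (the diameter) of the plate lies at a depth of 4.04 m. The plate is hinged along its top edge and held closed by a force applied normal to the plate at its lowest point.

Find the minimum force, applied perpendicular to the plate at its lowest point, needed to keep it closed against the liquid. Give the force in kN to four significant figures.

γ = 0.789 × 9.81 = 7.74009 kN/m³.
The centroid of a semicircle lies 4r/(3π) = 0.721502 m from the diameter, here below the top edge, so the centroid depth is h_c = 4.04 + 0.721502 = 4.7615 m.
A = πr²/2 = π × 1.7²/2 = 4.5396 m².
Resultant F = γ·h_c·A = 7.74009 × 4.7615 × 4.5396 = 167.304 kN.
I_c = (π/8 − 8/(9π))·r⁴ = 0.109757 × 1.7⁴ = 0.916701 m⁴.
Centre of pressure: y_p = y_c + I_c/(y_c·A) = 4.7615 + 0.916701/(4.7615 × 4.5396) = 4.7615 + 0.0424098 = 4.80391 m along the plane.
The resultant acts 0.721502 + 0.0424098 = 0.763912 m (along the plate) below the hinge at the top edge, so the moment about the hinge is M = F × 0.763912 = 167.304 × 0.763912 = 127.806 kN·m.
A normal force at the bottom, 1.7 m from the hinge, must supply this moment: P = 127.806/1.7 = 75.18 kN.

P ≈ 75.18 kN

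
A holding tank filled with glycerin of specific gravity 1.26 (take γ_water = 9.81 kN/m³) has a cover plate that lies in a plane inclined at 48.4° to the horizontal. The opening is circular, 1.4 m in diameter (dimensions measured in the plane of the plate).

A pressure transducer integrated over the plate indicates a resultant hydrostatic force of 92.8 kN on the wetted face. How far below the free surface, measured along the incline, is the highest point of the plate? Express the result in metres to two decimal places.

γ = 1.26 × 9.81 = 12.3606 kN/m³.
A = π(0.7)² = 1.53938 m².
From F = γ·h_c·A, the centroid depth is h_c = 92.8/(12.3606 × 1.53938) = 4.87711 m.
Let θ = 48.4° be the plate's angle to the horizontal; measure y along the incline from where the plane meets the free surface. Vertical depth h = y·sinθ with sinθ = 0.747798.
Along the incline, y_c = h_c/sinθ = 4.87711/0.747798 = 6.52196 m.
The centroid is at the centre, 0.7 m below the top of the plate, so the highest point sits at y_top = 6.52196 − 0.7 = 5.82196 m along the incline.

y_top ≈ 5.82 m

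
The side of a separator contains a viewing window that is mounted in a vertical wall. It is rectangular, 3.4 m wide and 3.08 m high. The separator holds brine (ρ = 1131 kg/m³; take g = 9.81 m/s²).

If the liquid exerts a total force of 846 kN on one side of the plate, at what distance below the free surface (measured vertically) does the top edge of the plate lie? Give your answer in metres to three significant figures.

γ = ρg = 1131 × 9.81 / 1000 = 11.09511 kN/m³.
A = 3.4 × 3.08 = 10.472 m².
From F = γ·h_c·A, the centroid depth is h_c = 846/(11.09511 × 10.472) = 7.2813 m.
The centroid lies 3.08/2 = 1.54 m below the top edge, so the top edge sits at h_top = 7.2813 − 1.54 = 5.7413 m below the surface.

d_top ≈ 5.74 m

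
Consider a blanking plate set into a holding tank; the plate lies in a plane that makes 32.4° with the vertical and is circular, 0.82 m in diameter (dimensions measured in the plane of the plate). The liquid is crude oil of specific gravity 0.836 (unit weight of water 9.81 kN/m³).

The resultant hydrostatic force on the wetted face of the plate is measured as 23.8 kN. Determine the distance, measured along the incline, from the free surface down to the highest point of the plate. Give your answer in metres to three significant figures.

γ = 0.836 × 9.81 = 8.20116 kN/m³.
A = π(0.41)² = 0.528102 m².
From F = γ·h_c·A, the centroid depth is h_c = 23.8/(8.20116 × 0.528102) = 5.4952 m.
The plate makes 32.4° with the vertical, i.e. θ = 90° − 32.4° = 57.6° to the horizontal. Measuring y along the incline from the free-surface line, vertical depth h = y·sinθ with sinθ = 0.844328.
Along the incline, y_c = h_c/sinθ = 5.4952/0.844328 = 6.50837 m.
The centroid is at the centre, 0.41 m below the top of the plate, so the highest point sits at y_top = 6.50837 − 0.41 = 6.09837 m along the incline.

y_top ≈ 6.10 m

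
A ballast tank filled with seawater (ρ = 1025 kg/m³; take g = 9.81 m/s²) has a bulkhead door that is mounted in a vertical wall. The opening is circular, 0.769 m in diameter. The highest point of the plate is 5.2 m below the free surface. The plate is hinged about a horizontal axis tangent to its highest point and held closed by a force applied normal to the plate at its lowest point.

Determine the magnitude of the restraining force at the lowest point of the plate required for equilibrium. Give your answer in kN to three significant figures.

P ≈ 13.3 kN

γ = ρg = 1025 × 9.81 / 1000 = 10.05525 kN/m³.
The centroid is at the centre, 0.3845 m below the top of the plate, so the centroid depth is h_c = 5.2 + 0.3845 = 5.5845 m.
A = π(0.3845)² = 0.464454 m².
Resultant F = γ·h_c·A = 10.05525 × 5.5845 × 0.464454 = 26.0807 kN.
I_c = πr⁴/4 = π × 0.3845⁴/4 = 0.0171662 m⁴.
Centre of pressure: y_p = y_c + I_c/(y_c·A) = 5.5845 + 0.0171662/(5.5845 × 0.464454) = 5.5845 + 0.00661831 = 5.59112 m along the plane.
The resultant acts 0.3845 + 0.00661831 = 0.391118 m (along the plate) below the hinge at the top edge, so the moment about the hinge is M = F × 0.391118 = 26.0807 × 0.391118 = 10.2006 kN·m.
A normal force at the bottom, 0.769 m from the hinge, must supply this moment: P = 10.2006/0.769 = 13.2648 kN.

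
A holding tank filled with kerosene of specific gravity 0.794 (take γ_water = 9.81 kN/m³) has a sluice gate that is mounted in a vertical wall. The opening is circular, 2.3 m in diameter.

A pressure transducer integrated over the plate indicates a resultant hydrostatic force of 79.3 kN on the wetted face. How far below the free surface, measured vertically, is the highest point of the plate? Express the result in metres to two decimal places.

d_top ≈ 1.30 m

γ = 0.794 × 9.81 = 7.78914 kN/m³.
A = π(1.15)² = 4.15476 m².
From F = γ·h_c·A, the centroid depth is h_c = 79.3/(7.78914 × 4.15476) = 2.4504 m.
The centroid is at the centre, 1.15 m below the top of the plate, so the highest point sits at h_top = 2.4504 − 1.15 = 1.3004 m below the surface.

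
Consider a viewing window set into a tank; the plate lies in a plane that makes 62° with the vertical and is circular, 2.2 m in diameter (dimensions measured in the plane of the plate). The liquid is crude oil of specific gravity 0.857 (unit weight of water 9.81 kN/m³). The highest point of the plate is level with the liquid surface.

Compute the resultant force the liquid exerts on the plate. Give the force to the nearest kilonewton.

γ = 0.857 × 9.81 = 8.40717 kN/m³.
The plate makes 62° with the vertical, i.e. θ = 90° − 62° = 28° to the horizontal. Measuring y along the incline from the free-surface line, vertical depth h = y·sinθ with sinθ = 0.469472.
The centroid is at the centre, 1.1 m below the top of the plate, so y_c = 1.1 m and h_c = 1.1 × 0.469472 = 0.516419 m.
A = π(1.1)² = 3.80133 m².
Resultant F = γ·h_c·A = 8.40717 × 0.516419 × 3.80133 = 16.5039 kN.

F ≈ 17 kN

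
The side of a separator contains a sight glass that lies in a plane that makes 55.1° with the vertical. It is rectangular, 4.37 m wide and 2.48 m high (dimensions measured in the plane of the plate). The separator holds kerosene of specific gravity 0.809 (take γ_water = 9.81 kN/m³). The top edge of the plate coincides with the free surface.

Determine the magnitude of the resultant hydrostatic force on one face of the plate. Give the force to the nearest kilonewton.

γ = 0.809 × 9.81 = 7.93629 kN/m³.
The plate makes 55.1° with the vertical, i.e. θ = 90° − 55.1° = 34.9° to the horizontal. Measuring y along the incline from the free-surface line, vertical depth h = y·sinθ with sinθ = 0.572146.
The centroid lies 2.48/2 = 1.24 m below the top edge, so y_c = 1.24 m and h_c = 1.24 × 0.572146 = 0.709461 m.
A = 4.37 × 2.48 = 10.8376 m².
Resultant F = γ·h_c·A = 7.93629 × 0.709461 × 10.8376 = 61.021 kN.

F ≈ 61 kN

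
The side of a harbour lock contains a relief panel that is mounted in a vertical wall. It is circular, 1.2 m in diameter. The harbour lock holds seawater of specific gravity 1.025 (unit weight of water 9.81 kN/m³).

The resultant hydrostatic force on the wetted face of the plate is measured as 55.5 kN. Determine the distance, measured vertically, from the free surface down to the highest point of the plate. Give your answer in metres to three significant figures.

d_top ≈ 4.28 m

γ = 1.025 × 9.81 = 10.05525 kN/m³.
A = π(0.6)² = 1.13097 m².
From F = γ·h_c·A, the centroid depth is h_c = 55.5/(10.05525 × 1.13097) = 4.88033 m.
The centroid is at the centre, 0.6 m below the top of the plate, so the highest point sits at h_top = 4.88033 − 0.6 = 4.28033 m below the surface.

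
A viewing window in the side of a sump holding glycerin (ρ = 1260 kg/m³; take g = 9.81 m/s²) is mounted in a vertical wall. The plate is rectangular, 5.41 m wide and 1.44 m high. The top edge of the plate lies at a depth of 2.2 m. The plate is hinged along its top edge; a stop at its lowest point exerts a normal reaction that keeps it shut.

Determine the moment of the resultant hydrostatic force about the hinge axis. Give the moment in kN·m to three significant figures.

γ = ρg = 1260 × 9.81 / 1000 = 12.3606 kN/m³.
The centroid lies 1.44/2 = 0.72 m below the top edge, so the centroid depth is h_c = 2.2 + 0.72 = 2.92 m.
A = 5.41 × 1.44 = 7.7904 m².
Resultant F = γ·h_c·A = 12.3606 × 2.92 × 7.7904 = 281.179 kN.
I_c = b·h³/12 = 5.41 × 1.44³/12 = 1.34618 m⁴.
Centre of pressure: y_p = y_c + I_c/(y_c·A) = 2.92 + 1.34618/(2.92 × 7.7904) = 2.92 + 0.059178 = 2.97918 m along the plane.
The resultant acts 0.72 + 0.059178 = 0.779178 m (along the plate) below the hinge at the top edge, so the moment about the hinge is M = F × 0.779178 = 281.179 × 0.779178 = 219.088 kN·m.

M ≈ 219 kN·m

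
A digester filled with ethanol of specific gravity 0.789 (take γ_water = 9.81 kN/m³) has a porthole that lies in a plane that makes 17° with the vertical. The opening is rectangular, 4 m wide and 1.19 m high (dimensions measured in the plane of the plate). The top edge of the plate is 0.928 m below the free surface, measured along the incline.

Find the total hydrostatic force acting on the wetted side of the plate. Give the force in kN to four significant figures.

F ≈ 53.66 kN

γ = 0.789 × 9.81 = 7.74009 kN/m³.
The plate makes 17° with the vertical, i.e. θ = 90° − 17° = 73° to the horizontal. Measuring y along the incline from the free-surface line, vertical depth h = y·sinθ with sinθ = 0.956305.
The centroid lies 1.19/2 = 0.595 m below the top edge, so y_c = 0.928 + 0.595 = 1.523 m and h_c = 1.523 × 0.956305 = 1.45645 m.
A = 4 × 1.19 = 4.76 m².
Resultant F = γ·h_c·A = 7.74009 × 1.45645 × 4.76 = 53.6597 kN.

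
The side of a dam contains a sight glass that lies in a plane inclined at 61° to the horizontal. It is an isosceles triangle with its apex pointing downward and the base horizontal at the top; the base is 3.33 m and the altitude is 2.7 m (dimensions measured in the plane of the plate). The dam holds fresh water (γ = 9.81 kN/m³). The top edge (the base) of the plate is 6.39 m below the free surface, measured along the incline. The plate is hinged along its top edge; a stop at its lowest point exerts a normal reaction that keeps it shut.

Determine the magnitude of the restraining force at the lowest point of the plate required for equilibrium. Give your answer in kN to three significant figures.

P ≈ 99.5 kN

γ = 9.81 kN/m³.
Let θ = 61° be the plate's angle to the horizontal; measure y along the incline from where the plane meets the free surface. Vertical depth h = y·sinθ with sinθ = 0.874620.
With the apex down, the centroid sits h/3 = 2.7/3 = 0.9 m below the base (the top edge), so y_c = 6.39 + 0.9 = 7.29 m and h_c = 7.29 × 0.874620 = 6.37598 m.
A = ½ × 3.33 × 2.7 = 4.4955 m².
Resultant F = γ·h_c·A = 9.81 × 6.37598 × 4.4955 = 281.186 kN.
I_c = b·h³/36 = 3.33 × 2.7³/36 = 1.82068 m⁴.
Centre of pressure: y_p = y_c + I_c/(y_c·A) = 7.29 + 1.82068/(7.29 × 4.4955) = 7.29 + 0.0555556 = 7.34556 m along the plane.
The resultant acts 0.9 + 0.0555556 = 0.955556 m (along the plate) below the hinge at the top edge, so the moment about the hinge is M = F × 0.955556 = 281.186 × 0.955556 = 268.689 kN·m.
A normal force at the bottom, 2.7 m from the hinge, must supply this moment: P = 268.689/2.7 = 99.5144 kN.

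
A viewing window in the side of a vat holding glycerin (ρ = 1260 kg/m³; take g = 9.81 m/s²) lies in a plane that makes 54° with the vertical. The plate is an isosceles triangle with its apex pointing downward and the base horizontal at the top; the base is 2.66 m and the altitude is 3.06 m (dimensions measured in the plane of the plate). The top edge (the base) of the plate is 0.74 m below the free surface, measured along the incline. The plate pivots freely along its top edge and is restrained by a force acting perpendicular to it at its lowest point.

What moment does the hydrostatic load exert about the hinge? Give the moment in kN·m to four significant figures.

γ = ρg = 1260 × 9.81 / 1000 = 12.3606 kN/m³.
The plate makes 54° with the vertical, i.e. θ = 90° − 54° = 36° to the horizontal. Measuring y along the incline from the free-surface line, vertical depth h = y·sinθ with sinθ = 0.587785.
With the apex down, the centroid sits h/3 = 3.06/3 = 1.02 m below the base (the top edge), so y_c = 0.74 + 1.02 = 1.76 m and h_c = 1.76 × 0.587785 = 1.0345 m.
A = ½ × 2.66 × 3.06 = 4.0698 m².
Resultant F = γ·h_c·A = 12.3606 × 1.0345 × 4.0698 = 52.0407 kN.
I_c = b·h³/36 = 2.66 × 3.06³/36 = 2.11711 m⁴.
Centre of pressure: y_p = y_c + I_c/(y_c·A) = 1.76 + 2.11711/(1.76 × 4.0698) = 1.76 + 0.295568 = 2.05557 m along the plane.
The resultant acts 1.02 + 0.295568 = 1.31557 m (along the plate) below the hinge at the top edge, so the moment about the hinge is M = F × 1.31557 = 52.0407 × 1.31557 = 68.4632 kN·m.

M ≈ 68.46 kN·m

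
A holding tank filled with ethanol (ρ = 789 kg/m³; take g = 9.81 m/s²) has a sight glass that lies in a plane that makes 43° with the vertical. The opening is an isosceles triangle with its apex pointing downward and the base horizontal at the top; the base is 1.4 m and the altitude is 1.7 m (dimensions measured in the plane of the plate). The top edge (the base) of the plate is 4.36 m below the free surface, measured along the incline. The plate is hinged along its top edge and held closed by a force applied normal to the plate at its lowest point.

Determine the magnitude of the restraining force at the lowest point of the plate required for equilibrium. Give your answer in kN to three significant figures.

γ = ρg = 789 × 9.81 / 1000 = 7.74009 kN/m³.
The plate makes 43° with the vertical, i.e. θ = 90° − 43° = 47° to the horizontal. Measuring y along the incline from the free-surface line, vertical depth h = y·sinθ with sinθ = 0.731354.
With the apex down, the centroid sits h/3 = 1.7/3 = 0.566667 m below the base (the top edge), so y_c = 4.36 + 0.566667 = 4.92667 m and h_c = 4.92667 × 0.731354 = 3.60314 m.
A = ½ × 1.4 × 1.7 = 1.19 m².
Resultant F = γ·h_c·A = 7.74009 × 3.60314 × 1.19 = 33.1875 kN.
I_c = b·h³/36 = 1.4 × 1.7³/36 = 0.191061 m⁴.
Centre of pressure: y_p = y_c + I_c/(y_c·A) = 4.92667 + 0.191061/(4.92667 × 1.19) = 4.92667 + 0.032589 = 4.95926 m along the plane.
The resultant acts 0.566667 + 0.032589 = 0.599256 m (along the plate) below the hinge at the top edge, so the moment about the hinge is M = F × 0.599256 = 33.1875 × 0.599256 = 19.8878 kN·m.
A normal force at the bottom, 1.7 m from the hinge, must supply this moment: P = 19.8878/1.7 = 11.6987 kN.

P ≈ 11.7 kN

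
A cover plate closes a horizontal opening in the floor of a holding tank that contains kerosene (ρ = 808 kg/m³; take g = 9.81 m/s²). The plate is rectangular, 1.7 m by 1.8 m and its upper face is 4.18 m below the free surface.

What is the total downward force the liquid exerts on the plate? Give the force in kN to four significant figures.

γ = ρg = 808 × 9.81 / 1000 = 7.92648 kN/m³.
The plate is horizontal, so pressure is uniform at p = γ·h = 7.92648 × 4.18 = 33.1327 kN/m².
A = 1.7 × 1.8 = 3.06 m².
F = p·A = 33.1327 × 3.06 = 101.386 kN.

F ≈ 101.4 kN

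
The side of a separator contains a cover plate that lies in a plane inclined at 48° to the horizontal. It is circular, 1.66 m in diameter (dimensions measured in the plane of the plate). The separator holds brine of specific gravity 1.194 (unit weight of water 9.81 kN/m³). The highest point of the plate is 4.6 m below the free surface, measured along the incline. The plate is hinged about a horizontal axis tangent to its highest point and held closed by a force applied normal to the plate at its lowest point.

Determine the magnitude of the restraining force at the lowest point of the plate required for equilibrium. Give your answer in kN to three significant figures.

P ≈ 53.1 kN

γ = 1.194 × 9.81 = 11.71314 kN/m³.
Let θ = 48° be the plate's angle to the horizontal; measure y along the incline from where the plane meets the free surface. Vertical depth h = y·sinθ with sinθ = 0.743145.
The centroid is at the centre, 0.83 m below the top of the plate, so y_c = 4.6 + 0.83 = 5.43 m and h_c = 5.43 × 0.743145 = 4.03528 m.
A = π(0.83)² = 2.16424 m².
Resultant F = γ·h_c·A = 11.71314 × 4.03528 × 2.16424 = 102.295 kN.
I_c = πr⁴/4 = π × 0.83⁴/4 = 0.372737 m⁴.
Centre of pressure: y_p = y_c + I_c/(y_c·A) = 5.43 + 0.372737/(5.43 × 2.16424) = 5.43 + 0.0317174 = 5.46172 m along the plane.
The resultant acts 0.83 + 0.0317174 = 0.861717 m (along the plate) below the hinge at the top edge, so the moment about the hinge is M = F × 0.861717 = 102.295 × 0.861717 = 88.1493 kN·m.
A normal force at the bottom, 1.66 m from the hinge, must supply this moment: P = 88.1493/1.66 = 53.102 kN.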